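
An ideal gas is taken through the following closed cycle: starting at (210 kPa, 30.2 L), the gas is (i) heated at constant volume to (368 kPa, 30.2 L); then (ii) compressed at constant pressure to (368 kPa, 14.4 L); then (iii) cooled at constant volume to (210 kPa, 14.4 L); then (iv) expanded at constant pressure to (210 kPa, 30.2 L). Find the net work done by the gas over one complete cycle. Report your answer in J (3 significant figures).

W_net ≈ -2500 J

Constant-volume legs do no work.
W(ii) = (368)(14.4 − 30.2) = -5814 J; W(iv) = (210)(30.2 − 14.4) = 3318 J.
W_net = -5814 + 3318 = -2496 J (the counter-clockwise enclosed area).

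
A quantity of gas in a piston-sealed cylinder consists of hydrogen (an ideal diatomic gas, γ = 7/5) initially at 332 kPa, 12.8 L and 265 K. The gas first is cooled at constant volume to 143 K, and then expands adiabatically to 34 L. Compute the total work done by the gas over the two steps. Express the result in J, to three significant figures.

Step 1 (isochoric): W = 0 (constant volume).
After step 1: P = 179.2 kPa (V unchanged).
Step 2 (adiabatic): W = (P₁V₁ − P₂V₂)/(γ−1) = (2293 − 1551)/0.4 = 1854 J.
W_total = 0 + 1854 = 1854 J.

W_total ≈ 1850 J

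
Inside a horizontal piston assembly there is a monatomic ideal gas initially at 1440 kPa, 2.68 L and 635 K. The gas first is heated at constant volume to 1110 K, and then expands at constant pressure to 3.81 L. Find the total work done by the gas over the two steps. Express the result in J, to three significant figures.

W_total ≈ 2840 J

Step 1 (isochoric): W = 0 (constant volume).
After step 1: P = 2517 kPa (V unchanged).
Step 2 (isobaric): W = PΔV = (2517 kPa)(3.81 − 2.68 L) = 2844 J.
W_total = 0 + 2844 = 2844 J.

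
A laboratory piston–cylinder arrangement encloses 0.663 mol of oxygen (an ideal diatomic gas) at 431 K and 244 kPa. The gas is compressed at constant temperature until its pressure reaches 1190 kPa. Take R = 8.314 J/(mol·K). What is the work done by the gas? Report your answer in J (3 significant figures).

Isothermal process: W = nRT ln(V₂/V₁) = nRT ln(P₁/P₂).
W = (0.663)(8.314)(431) × ln(244/1190)
  = 2376 × ln(0.205) = 2376 × -1.585
W_by_gas = -3764 J.

W ≈ -3760 J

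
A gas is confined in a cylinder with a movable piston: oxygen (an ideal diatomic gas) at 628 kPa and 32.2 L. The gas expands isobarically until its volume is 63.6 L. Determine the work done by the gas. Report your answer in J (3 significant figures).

Isobaric: W = P ΔV.
W = (628 kPa)(63.6 − 32.2 L) = (628)(31.4) = 19719 J.

W ≈ 19700 J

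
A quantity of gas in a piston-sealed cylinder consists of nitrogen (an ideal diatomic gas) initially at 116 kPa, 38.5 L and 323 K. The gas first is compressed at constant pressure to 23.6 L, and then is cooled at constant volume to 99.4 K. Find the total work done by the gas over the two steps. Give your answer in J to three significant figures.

W_total ≈ -1730 J

Step 1 (isobaric): W = PΔV = (116 kPa)(23.6 − 38.5 L) = -1728 J.
Step 2 (isochoric): W = 0 (constant volume).
W_total = -1728 + 0 = -1728 J.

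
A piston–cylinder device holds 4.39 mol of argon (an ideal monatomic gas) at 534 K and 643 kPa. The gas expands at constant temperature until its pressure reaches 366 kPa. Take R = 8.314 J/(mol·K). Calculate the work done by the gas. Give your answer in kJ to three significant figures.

Isothermal process: W = nRT ln(V₂/V₁) = nRT ln(P₁/P₂).
W = (4.39)(8.314)(534) × ln(643/366)
  = 19490 × ln(1.757) = 19490 × 0.5635
W_by_gas = 10983 J.

W ≈ 11.0 kJ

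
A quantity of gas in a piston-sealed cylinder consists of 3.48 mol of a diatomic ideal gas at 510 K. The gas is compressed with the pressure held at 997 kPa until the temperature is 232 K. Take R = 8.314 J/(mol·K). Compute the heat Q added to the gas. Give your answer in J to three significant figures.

Q ≈ -28200 J

Isobaric: W = nRΔT = (3.48)(8.314)(-278) = -8043 J.
ΔU = nCᵥΔT with Cᵥ = 5R/2: ΔU = (3.48)(20.79)(-278) = -20108 J.
Q = ΔU + W = -20108 − 8043 = -28152 J.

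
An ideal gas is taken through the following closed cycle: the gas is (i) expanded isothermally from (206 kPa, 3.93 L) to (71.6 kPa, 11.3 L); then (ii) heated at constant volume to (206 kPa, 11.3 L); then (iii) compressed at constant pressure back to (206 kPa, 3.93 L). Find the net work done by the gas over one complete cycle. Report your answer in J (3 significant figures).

Leg (i): W = PᵢVᵢ ln(V_f/Vᵢ) = (809.6) ln(11.3/3.93) = 855 J.
Leg (ii): W = 0.
Leg (iii): W = PΔV = (206)(3.93 − 11.3) = -1518 J.
W_net = 855 − 1518 = -663.2 J.

W_net ≈ -663 J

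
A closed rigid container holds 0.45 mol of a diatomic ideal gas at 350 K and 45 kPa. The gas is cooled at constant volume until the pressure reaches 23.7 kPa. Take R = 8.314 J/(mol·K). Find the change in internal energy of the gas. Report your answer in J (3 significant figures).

Constant volume ⇒ W = 0, so Q = ΔU = nCᵥΔT with Cᵥ = 5R/2 = 20.79 J/(mol·K).
At constant V, T₂/T₁ = P₂/P₁ ⇒ ΔT = T₁(P₂/P₁ − 1) = 350·(23.7/45 − 1) = -165.7 K.
ΔU = (0.45)(20.79)(-165.7) = -1550 J.

ΔU ≈ -1550 J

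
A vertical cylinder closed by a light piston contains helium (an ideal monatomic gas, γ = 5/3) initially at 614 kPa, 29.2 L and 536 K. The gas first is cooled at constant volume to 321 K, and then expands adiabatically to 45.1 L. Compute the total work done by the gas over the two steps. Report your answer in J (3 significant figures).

W_total ≈ 4050 J

Step 1 (isochoric): W = 0 (constant volume).
After step 1: P = 367.7 kPa (V unchanged).
Step 2 (adiabatic): W = (P₁V₁ − P₂V₂)/(γ−1) = (10737 − 8036)/0.667 = 4052 J.
W_total = 0 + 4052 = 4052 J.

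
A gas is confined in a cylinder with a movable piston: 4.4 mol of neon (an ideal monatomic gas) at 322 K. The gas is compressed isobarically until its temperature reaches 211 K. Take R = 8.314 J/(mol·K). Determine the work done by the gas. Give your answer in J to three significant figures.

Isobaric: W = P ΔV = nR ΔT.
W = (4.4)(8.314)(211 − 322) = -4061 J.

W ≈ -4060 J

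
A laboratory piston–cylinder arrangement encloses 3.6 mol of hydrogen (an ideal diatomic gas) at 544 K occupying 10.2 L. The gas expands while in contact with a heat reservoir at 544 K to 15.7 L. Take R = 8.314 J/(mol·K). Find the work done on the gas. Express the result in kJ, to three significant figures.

W ≈ -7.02 kJ

Isothermal: W = nRT ln(V₂/V₁).
W = (3.6)(8.314)(544) × ln(15.7/10.2)
  = 16282 × 0.4313
W_by_gas = 7022 J; work on gas = −W_by = -7022 J.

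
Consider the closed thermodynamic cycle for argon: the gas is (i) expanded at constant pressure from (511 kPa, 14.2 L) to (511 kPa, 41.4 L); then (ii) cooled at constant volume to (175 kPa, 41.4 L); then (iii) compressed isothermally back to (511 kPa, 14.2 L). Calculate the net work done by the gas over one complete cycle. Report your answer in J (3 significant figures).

W_net ≈ 6150 J

Leg (i): W = PΔV = (511)(41.4 − 14.2) = 13899 J.
Leg (ii): W = 0.
Leg (iii): W = PᵢVᵢ ln(V_f/Vᵢ) = (7245) ln(14.2/41.4) = -7752 J.
W_net = 13899 − 7752 = 6147 J.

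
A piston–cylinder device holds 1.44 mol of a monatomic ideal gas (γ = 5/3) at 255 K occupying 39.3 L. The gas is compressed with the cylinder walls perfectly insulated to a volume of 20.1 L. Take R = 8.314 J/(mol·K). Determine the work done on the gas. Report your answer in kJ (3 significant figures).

W ≈ 2.58 kJ

Adiabatic: TV^(γ−1) = const with γ = 5/3.
T₂ = T₁ (V₁/V₂)^(γ−1) = 255 × (39.3/20.1)^0.667 = 255 × 1.564 = 398.7 K.
W_by = nCᵥ(T₁ − T₂) = (1.44)(12.47)(255 − 398.7) = -2581 J.
Work on gas = −W_by = 2581 J.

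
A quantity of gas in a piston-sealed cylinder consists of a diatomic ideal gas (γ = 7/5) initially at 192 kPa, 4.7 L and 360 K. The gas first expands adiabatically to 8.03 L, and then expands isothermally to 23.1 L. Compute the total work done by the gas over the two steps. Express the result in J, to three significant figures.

Step 1 (adiabatic): W = (P₁V₁ − P₂V₂)/(γ−1) = (902.4 − 728.4)/0.4 = 435.1 J.
After step 1: P = 90.71 kPa, V = 8.03 L, T = 290.6 K.
Step 2 (isothermal): W = P₁V₁ ln(V₂/V₁) = (728.4) ln(23.1/8.03) = 769.6 J.
W_total = 435.1 + 769.6 = 1205 J.

W_total ≈ 1200 J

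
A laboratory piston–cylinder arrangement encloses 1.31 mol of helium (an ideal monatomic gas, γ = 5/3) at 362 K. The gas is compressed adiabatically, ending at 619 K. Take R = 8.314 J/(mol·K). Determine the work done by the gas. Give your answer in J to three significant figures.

W ≈ -4200 J

Adiabatic ⇒ Q = 0, so W_by = −ΔU = nCᵥ(T₁ − T₂).
Cᵥ = 3R/2 = 12.47 J/(mol·K).
W = (1.31)(12.47)(362 − 619) = -4199 J.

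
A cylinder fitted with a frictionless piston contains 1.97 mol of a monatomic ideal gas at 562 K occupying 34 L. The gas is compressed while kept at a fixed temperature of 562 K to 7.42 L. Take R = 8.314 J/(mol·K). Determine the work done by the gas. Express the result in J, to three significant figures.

W ≈ -14000 J

Isothermal: W = nRT ln(V₂/V₁).
W = (1.97)(8.314)(562) × ln(7.42/34)
  = 9205 × -1.522
W_by_gas = -14011 J.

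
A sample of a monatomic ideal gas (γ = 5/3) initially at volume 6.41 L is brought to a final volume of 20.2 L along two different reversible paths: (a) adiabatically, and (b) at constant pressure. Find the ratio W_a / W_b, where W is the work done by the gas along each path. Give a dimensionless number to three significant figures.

W_a / W_b ≈ 0.373

Path (a) adiabatic: W = P₁V₁(1 − (V₁/V₂)^(γ−1))/(γ−1) → W_a/(P₁V₁) = 0.8021.
Path (b) isobaric: W = P₁(V₂ − V₁) → W_b/(P₁V₁) = 2.151.
W_a / W_b = 0.8021 / 2.151 = 0.3729.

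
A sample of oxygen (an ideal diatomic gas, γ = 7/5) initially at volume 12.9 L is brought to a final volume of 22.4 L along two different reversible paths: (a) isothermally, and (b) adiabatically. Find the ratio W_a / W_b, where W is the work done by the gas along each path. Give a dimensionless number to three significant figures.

Path (a) isothermal: W = P₁V₁ ln(V₂/V₁) → W_a/(P₁V₁) = 0.5518.
Path (b) adiabatic: W = P₁V₁(1 − (V₁/V₂)^(γ−1))/(γ−1) → W_b/(P₁V₁) = 0.4952.
W_a / W_b = 0.5518 / 0.4952 = 1.114.

W_a / W_b ≈ 1.11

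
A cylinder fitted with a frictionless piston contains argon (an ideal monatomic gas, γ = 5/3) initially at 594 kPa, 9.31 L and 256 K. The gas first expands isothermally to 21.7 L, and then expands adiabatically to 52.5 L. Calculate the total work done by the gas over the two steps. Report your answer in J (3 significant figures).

W_total ≈ 8370 J

Step 1 (isothermal): W = P₁V₁ ln(V₂/V₁) = (5530) ln(21.7/9.31) = 4680 J.
After step 1: P = 254.8 kPa, V = 21.7 L, T = 256 K.
Step 2 (adiabatic): W = (P₁V₁ − P₂V₂)/(γ−1) = (5530 − 3069)/0.667 = 3692 J.
W_total = 4680 + 3692 = 8372 J.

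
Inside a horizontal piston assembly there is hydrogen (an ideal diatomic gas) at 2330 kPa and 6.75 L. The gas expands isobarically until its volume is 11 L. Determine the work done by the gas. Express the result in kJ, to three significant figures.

W ≈ 9.90 kJ

Isobaric: W = P ΔV.
W = (2330 kPa)(11 − 6.75 L) = (2330)(4.25) = 9902 J.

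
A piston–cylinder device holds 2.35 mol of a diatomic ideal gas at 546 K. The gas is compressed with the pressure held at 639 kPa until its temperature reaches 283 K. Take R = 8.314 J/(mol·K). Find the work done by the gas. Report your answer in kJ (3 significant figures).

Isobaric: W = P ΔV = nR ΔT.
W = (2.35)(8.314)(283 − 546) = -5138 J.

W ≈ -5.14 kJ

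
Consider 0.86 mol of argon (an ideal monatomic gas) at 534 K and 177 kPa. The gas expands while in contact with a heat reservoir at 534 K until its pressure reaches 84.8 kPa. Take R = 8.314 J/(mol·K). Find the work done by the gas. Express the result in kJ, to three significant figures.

W ≈ 2.81 kJ

Isothermal process: W = nRT ln(V₂/V₁) = nRT ln(P₁/P₂).
W = (0.86)(8.314)(534) × ln(177/84.8)
  = 3818 × ln(2.087) = 3818 × 0.7359
W_by_gas = 2810 J.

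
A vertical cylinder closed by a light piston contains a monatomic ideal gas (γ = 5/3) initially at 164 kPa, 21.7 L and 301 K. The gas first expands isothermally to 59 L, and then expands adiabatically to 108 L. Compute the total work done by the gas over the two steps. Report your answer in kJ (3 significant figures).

W_total ≈ 5.33 kJ

Step 1 (isothermal): W = P₁V₁ ln(V₂/V₁) = (3559) ln(59/21.7) = 3560 J.
After step 1: P = 60.32 kPa, V = 59 L, T = 301 K.
Step 2 (adiabatic): W = (P₁V₁ − P₂V₂)/(γ−1) = (3559 − 2378)/0.667 = 1771 J.
W_total = 3560 + 1771 = 5330 J.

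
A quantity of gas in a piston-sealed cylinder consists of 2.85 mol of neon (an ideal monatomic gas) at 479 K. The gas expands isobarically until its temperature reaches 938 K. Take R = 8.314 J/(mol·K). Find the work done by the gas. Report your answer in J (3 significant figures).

Isobaric: W = P ΔV = nR ΔT.
W = (2.85)(8.314)(938 − 479) = 10876 J.

W ≈ 10900 J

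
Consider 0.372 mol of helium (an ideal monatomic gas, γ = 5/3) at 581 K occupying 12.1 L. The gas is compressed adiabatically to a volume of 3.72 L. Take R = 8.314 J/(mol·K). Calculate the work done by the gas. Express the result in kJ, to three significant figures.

Adiabatic: TV^(γ−1) = const with γ = 5/3.
T₂ = T₁ (V₁/V₂)^(γ−1) = 581 × (12.1/3.72)^0.667 = 581 × 2.195 = 1275 K.
W_by = nCᵥ(T₁ − T₂) = (0.372)(12.47)(581 − 1275) = -3222 J.

W ≈ -3.22 kJ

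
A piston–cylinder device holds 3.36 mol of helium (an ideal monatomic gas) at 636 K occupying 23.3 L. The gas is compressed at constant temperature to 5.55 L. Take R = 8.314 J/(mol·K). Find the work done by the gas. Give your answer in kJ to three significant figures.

W ≈ -25.5 kJ

Isothermal: W = nRT ln(V₂/V₁).
W = (3.36)(8.314)(636) × ln(5.55/23.3)
  = 17767 × -1.435
W_by_gas = -25489 J.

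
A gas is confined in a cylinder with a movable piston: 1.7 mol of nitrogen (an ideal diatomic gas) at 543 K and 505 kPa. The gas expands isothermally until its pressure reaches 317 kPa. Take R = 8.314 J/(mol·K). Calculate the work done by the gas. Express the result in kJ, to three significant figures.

Isothermal process: W = nRT ln(V₂/V₁) = nRT ln(P₁/P₂).
W = (1.7)(8.314)(543) × ln(505/317)
  = 7675 × ln(1.593) = 7675 × 0.4657
W_by_gas = 3574 J.

W ≈ 3.57 kJ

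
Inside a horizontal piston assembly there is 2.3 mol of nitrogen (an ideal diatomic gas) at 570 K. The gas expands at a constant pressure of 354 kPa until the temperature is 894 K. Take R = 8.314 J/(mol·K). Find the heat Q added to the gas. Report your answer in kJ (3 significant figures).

Q ≈ 21.7 kJ

Isobaric: W = nRΔT = (2.3)(8.314)(324) = 6196 J.
ΔU = nCᵥΔT with Cᵥ = 5R/2: ΔU = (2.3)(20.79)(324) = 15489 J.
Q = ΔU + W = 15489 + 6196 = 21685 J.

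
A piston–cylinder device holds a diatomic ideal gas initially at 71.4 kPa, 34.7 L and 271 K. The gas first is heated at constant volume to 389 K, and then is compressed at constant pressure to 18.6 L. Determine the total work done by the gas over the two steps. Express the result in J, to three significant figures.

W_total ≈ -1650 J

Step 1 (isochoric): W = 0 (constant volume).
After step 1: P = 102.5 kPa (V unchanged).
Step 2 (isobaric): W = PΔV = (102.5 kPa)(18.6 − 34.7 L) = -1650 J.
W_total = 0 − 1650 = -1650 J.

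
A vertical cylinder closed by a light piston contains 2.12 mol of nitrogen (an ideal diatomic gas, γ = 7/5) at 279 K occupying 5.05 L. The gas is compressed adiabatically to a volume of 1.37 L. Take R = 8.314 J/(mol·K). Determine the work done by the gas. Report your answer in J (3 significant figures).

W ≈ -8420 J

Adiabatic: TV^(γ−1) = const with γ = 7/5.
T₂ = T₁ (V₁/V₂)^(γ−1) = 279 × (5.05/1.37)^0.4 = 279 × 1.685 = 470.1 K.
W_by = nCᵥ(T₁ − T₂) = (2.12)(20.79)(279 − 470.1) = -8423 J.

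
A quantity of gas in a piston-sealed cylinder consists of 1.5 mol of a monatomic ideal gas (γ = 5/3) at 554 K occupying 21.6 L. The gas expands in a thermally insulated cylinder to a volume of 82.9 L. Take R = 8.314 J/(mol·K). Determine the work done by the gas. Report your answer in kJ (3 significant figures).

Adiabatic: TV^(γ−1) = const with γ = 5/3.
T₂ = T₁ (V₁/V₂)^(γ−1) = 554 × (21.6/82.9)^0.667 = 554 × 0.4079 = 226 K.
W_by = nCᵥ(T₁ − T₂) = (1.5)(12.47)(554 − 226) = 6136 J.

W ≈ 6.14 kJ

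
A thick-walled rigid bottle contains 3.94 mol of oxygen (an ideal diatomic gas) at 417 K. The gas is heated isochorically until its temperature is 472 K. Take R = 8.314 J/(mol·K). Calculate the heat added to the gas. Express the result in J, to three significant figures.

Q ≈ 4500 J

Constant volume ⇒ W = 0, so Q = ΔU = nCᵥΔT with Cᵥ = 5R/2 = 20.79 J/(mol·K).
ΔU = (3.94)(20.79)(472 − 417) = 4504 J.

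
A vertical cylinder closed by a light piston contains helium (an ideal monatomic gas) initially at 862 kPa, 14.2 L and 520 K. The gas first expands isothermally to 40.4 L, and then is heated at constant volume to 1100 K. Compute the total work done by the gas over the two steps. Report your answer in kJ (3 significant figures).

W_total ≈ 12.8 kJ

Step 1 (isothermal): W = P₁V₁ ln(V₂/V₁) = (12240) ln(40.4/14.2) = 12798 J.
Step 2 (isochoric): W = 0 (constant volume).
W_total = 12798 + 0 = 12798 J.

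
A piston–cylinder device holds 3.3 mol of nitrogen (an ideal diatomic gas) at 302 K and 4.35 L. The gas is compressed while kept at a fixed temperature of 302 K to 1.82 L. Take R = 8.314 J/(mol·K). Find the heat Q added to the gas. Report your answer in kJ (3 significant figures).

Q ≈ -7.22 kJ

Isothermal ⇒ ΔU = 0, so Q = W = nRT ln(V₂/V₁).
Q = (3.3)(8.314)(302) ln(1.82/4.35) = 8286 × -0.8713 = -7220 J.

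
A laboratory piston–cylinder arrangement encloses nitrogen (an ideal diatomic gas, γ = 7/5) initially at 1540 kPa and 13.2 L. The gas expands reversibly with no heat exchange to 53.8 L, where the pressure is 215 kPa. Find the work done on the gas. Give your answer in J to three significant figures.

Adiabatic: W = (P₁V₁ − P₂V₂)/(γ − 1) with γ = 7/5.
P₁V₁ = 20328 J, P₂V₂ = 11567 J.
W = (20328 − 11567) / 0.4 = 21903 J.
Work on gas = −W_by = -21903 J.

W ≈ -21900 J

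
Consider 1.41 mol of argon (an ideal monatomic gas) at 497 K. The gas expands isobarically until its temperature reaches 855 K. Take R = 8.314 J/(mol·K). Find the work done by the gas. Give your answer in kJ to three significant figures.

W ≈ 4.20 kJ

Isobaric: W = P ΔV = nR ΔT.
W = (1.41)(8.314)(855 − 497) = 4197 J.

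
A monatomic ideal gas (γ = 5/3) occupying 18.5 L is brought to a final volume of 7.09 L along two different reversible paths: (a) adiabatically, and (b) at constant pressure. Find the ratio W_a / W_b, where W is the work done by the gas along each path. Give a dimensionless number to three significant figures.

Path (a) adiabatic: W = P₁V₁(1 − (V₁/V₂)^(γ−1))/(γ−1) → W_a/(P₁V₁) = -1.343.
Path (b) isobaric: W = P₁(V₂ − V₁) → W_b/(P₁V₁) = -0.6168.
W_a / W_b = -1.343 / -0.6168 = 2.177.

W_a / W_b ≈ 2.18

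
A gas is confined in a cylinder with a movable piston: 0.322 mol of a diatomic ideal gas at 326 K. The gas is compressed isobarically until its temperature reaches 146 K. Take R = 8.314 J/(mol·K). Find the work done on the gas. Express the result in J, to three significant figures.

Isobaric: W = P ΔV = nR ΔT.
W = (0.322)(8.314)(146 − 326) = -481.9 J.
Work on gas = −W_by = 481.9 J.

W ≈ 482 J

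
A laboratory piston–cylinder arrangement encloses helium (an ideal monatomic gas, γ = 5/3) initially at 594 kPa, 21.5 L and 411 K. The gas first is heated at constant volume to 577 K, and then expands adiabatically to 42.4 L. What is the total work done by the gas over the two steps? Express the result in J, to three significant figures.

Step 1 (isochoric): W = 0 (constant volume).
After step 1: P = 833.9 kPa (V unchanged).
Step 2 (adiabatic): W = (P₁V₁ − P₂V₂)/(γ−1) = (17929 − 11401)/0.667 = 9792 J.
W_total = 0 + 9792 = 9792 J.

W_total ≈ 9790 J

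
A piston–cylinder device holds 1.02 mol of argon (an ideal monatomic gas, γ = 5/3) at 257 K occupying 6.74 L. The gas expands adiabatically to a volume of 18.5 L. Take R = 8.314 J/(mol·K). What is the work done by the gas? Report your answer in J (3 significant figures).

Adiabatic: TV^(γ−1) = const with γ = 5/3.
T₂ = T₁ (V₁/V₂)^(γ−1) = 257 × (6.74/18.5)^0.667 = 257 × 0.5101 = 131.1 K.
W_by = nCᵥ(T₁ − T₂) = (1.02)(12.47)(257 − 131.1) = 1602 J.

W ≈ 1600 J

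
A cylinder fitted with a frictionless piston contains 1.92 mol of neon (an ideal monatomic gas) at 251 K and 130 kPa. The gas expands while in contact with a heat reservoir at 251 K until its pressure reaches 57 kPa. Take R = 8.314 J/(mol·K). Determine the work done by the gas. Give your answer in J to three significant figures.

Isothermal process: W = nRT ln(V₂/V₁) = nRT ln(P₁/P₂).
W = (1.92)(8.314)(251) × ln(130/57)
  = 4007 × ln(2.281) = 4007 × 0.8245
W_by_gas = 3303 J.

W ≈ 3300 J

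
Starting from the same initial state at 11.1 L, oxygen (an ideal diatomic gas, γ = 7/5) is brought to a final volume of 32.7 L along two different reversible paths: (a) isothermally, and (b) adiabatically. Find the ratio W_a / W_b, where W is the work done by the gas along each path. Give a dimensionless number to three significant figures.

Path (a) isothermal: W = P₁V₁ ln(V₂/V₁) → W_a/(P₁V₁) = 1.08.
Path (b) adiabatic: W = P₁V₁(1 − (V₁/V₂)^(γ−1))/(γ−1) → W_b/(P₁V₁) = 0.8773.
W_a / W_b = 1.08 / 0.8773 = 1.232.

W_a / W_b ≈ 1.23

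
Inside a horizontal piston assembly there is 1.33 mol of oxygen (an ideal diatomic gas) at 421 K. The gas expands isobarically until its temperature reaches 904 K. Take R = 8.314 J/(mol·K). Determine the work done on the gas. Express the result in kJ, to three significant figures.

W ≈ -5.34 kJ

Isobaric: W = P ΔV = nR ΔT.
W = (1.33)(8.314)(904 − 421) = 5341 J.
Work on gas = −W_by = -5341 J.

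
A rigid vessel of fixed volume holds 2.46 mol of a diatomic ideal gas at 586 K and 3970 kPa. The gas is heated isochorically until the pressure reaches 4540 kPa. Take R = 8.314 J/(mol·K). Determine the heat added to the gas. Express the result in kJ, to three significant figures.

Q ≈ 4.30 kJ

Constant volume ⇒ W = 0, so Q = ΔU = nCᵥΔT with Cᵥ = 5R/2 = 20.79 J/(mol·K).
At constant V, T₂/T₁ = P₂/P₁ ⇒ ΔT = T₁(P₂/P₁ − 1) = 586·(4540/3970 − 1) = 84.14 K.
ΔU = (2.46)(20.79)(84.14) = 4302 J.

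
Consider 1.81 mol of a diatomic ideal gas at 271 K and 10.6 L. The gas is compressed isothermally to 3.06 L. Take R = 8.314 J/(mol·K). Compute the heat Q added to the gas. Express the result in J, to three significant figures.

Q ≈ -5070 J

Isothermal ⇒ ΔU = 0, so Q = W = nRT ln(V₂/V₁).
Q = (1.81)(8.314)(271) ln(3.06/10.6) = 4078 × -1.242 = -5067 J.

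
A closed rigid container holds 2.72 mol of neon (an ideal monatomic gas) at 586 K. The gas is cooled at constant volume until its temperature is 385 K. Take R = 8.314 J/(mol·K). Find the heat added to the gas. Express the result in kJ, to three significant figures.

Q ≈ -6.82 kJ

Constant volume ⇒ W = 0, so Q = ΔU = nCᵥΔT with Cᵥ = 3R/2 = 12.47 J/(mol·K).
ΔU = (2.72)(12.47)(385 − 586) = -6818 J.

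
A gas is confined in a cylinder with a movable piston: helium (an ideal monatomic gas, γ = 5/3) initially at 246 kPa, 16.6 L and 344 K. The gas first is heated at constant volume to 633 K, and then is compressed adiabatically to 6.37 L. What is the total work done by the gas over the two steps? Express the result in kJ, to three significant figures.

Step 1 (isochoric): W = 0 (constant volume).
After step 1: P = 452.7 kPa (V unchanged).
Step 2 (adiabatic): W = (P₁V₁ − P₂V₂)/(γ−1) = (7514 − 14230)/0.667 = -10073 J.
W_total = 0 − 10073 = -10073 J.

W_total ≈ -10.1 kJ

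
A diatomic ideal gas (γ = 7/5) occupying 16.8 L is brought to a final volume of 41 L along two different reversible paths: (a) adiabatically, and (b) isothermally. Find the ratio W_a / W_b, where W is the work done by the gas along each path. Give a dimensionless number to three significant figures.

W_a / W_b ≈ 0.841

Path (a) adiabatic: W = P₁V₁(1 − (V₁/V₂)^(γ−1))/(γ−1) → W_a/(P₁V₁) = 0.7504.
Path (b) isothermal: W = P₁V₁ ln(V₂/V₁) → W_b/(P₁V₁) = 0.8922.
W_a / W_b = 0.7504 / 0.8922 = 0.841.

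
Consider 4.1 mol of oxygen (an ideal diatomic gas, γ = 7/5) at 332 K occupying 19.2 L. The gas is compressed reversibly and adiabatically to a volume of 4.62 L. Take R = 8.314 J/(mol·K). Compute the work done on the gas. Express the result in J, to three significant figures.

W ≈ 21700 J

Adiabatic: TV^(γ−1) = const with γ = 7/5.
T₂ = T₁ (V₁/V₂)^(γ−1) = 332 × (19.2/4.62)^0.4 = 332 × 1.768 = 587 K.
W_by = nCᵥ(T₁ − T₂) = (4.1)(20.79)(332 − 587) = -21727 J.
Work on gas = −W_by = 21727 J.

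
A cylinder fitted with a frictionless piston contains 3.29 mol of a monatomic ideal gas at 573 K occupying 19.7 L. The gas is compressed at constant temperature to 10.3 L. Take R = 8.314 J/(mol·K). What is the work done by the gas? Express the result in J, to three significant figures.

W ≈ -10200 J

Isothermal: W = nRT ln(V₂/V₁).
W = (3.29)(8.314)(573) × ln(10.3/19.7)
  = 15673 × -0.6485
W_by_gas = -10164 J.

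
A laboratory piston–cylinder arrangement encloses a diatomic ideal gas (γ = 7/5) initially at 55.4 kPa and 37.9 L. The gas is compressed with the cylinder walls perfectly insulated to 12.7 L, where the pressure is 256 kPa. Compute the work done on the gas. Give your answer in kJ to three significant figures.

W ≈ 2.88 kJ

Adiabatic: W = (P₁V₁ − P₂V₂)/(γ − 1) with γ = 7/5.
P₁V₁ = 2100 J, P₂V₂ = 3251 J.
W = (2100 − 3251) / 0.4 = -2879 J.
Work on gas = −W_by = 2879 J.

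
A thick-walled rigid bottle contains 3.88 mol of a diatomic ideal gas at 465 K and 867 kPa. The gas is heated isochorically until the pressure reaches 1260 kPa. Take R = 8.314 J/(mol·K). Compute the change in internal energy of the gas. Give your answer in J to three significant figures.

ΔU ≈ 17000 J

Constant volume ⇒ W = 0, so Q = ΔU = nCᵥΔT with Cᵥ = 5R/2 = 20.79 J/(mol·K).
At constant V, T₂/T₁ = P₂/P₁ ⇒ ΔT = T₁(P₂/P₁ − 1) = 465·(1260/867 − 1) = 210.8 K.
ΔU = (3.88)(20.79)(210.8) = 16998 J.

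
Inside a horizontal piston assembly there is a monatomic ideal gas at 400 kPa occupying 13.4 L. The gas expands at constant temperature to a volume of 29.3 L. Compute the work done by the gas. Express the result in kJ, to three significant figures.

W ≈ 4.19 kJ

Isothermal: W = nRT ln(V₂/V₁) = P₁V₁ ln(V₂/V₁).
P₁V₁ = (400 kPa)(13.4 L) = 5360 J.
W = 5360 × ln(29.3/13.4) = 5360 × 0.7823
W_by_gas = 4193 J.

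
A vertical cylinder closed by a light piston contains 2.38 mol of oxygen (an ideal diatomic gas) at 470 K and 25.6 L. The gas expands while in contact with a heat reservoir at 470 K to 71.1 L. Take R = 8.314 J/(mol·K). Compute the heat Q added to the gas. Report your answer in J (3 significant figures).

Isothermal ⇒ ΔU = 0, so Q = W = nRT ln(V₂/V₁).
Q = (2.38)(8.314)(470) ln(71.1/25.6) = 9300 × 1.021 = 9500 J.

Q ≈ 9500 J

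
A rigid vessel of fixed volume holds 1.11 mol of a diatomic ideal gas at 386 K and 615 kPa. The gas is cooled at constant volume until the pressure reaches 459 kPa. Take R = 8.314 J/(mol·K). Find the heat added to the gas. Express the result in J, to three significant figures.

Constant volume ⇒ W = 0, so Q = ΔU = nCᵥΔT with Cᵥ = 5R/2 = 20.79 J/(mol·K).
At constant V, T₂/T₁ = P₂/P₁ ⇒ ΔT = T₁(P₂/P₁ − 1) = 386·(459/615 − 1) = -97.91 K.
ΔU = (1.11)(20.79)(-97.91) = -2259 J.

Q ≈ -2260 J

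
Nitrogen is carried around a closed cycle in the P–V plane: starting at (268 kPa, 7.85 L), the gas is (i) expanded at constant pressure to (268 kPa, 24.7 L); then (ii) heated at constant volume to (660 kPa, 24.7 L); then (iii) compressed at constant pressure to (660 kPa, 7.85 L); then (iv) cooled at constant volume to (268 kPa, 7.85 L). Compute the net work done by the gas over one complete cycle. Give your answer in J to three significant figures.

W_net ≈ -6610 J

Constant-volume legs do no work.
W(i) = (268)(24.7 − 7.85) = 4516 J; W(iii) = (660)(7.85 − 24.7) = -11121 J.
W_net = 4516 − 11121 = -6605 J (the counter-clockwise enclosed area).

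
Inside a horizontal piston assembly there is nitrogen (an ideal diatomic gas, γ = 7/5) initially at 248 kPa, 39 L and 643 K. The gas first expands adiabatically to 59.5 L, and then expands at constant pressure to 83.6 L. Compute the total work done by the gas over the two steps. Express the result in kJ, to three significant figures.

Step 1 (adiabatic): W = (P₁V₁ − P₂V₂)/(γ−1) = (9672 − 8168)/0.4 = 3759 J.
After step 1: P = 137.3 kPa, V = 59.5 L, T = 543 K.
Step 2 (isobaric): W = PΔV = (137.3 kPa)(83.6 − 59.5 L) = 3309 J.
W_total = 3759 + 3309 = 7068 J.

W_total ≈ 7.07 kJ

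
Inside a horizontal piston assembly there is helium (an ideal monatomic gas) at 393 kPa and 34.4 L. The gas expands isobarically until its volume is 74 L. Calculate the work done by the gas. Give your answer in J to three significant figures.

Isobaric: W = P ΔV.
W = (393 kPa)(74 − 34.4 L) = (393)(39.6) = 15563 J.

W ≈ 15600 J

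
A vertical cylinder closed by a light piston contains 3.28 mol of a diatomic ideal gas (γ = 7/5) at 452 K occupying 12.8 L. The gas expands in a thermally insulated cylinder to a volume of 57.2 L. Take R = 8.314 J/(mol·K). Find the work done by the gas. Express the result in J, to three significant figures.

W ≈ 13900 J

Adiabatic: TV^(γ−1) = const with γ = 7/5.
T₂ = T₁ (V₁/V₂)^(γ−1) = 452 × (12.8/57.2)^0.4 = 452 × 0.5494 = 248.3 K.
W_by = nCᵥ(T₁ − T₂) = (3.28)(20.79)(452 − 248.3) = 13884 J.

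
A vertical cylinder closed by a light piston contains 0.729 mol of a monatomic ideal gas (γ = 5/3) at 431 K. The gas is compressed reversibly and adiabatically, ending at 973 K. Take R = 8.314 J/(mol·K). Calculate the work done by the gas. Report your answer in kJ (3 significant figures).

W ≈ -4.93 kJ

Adiabatic ⇒ Q = 0, so W_by = −ΔU = nCᵥ(T₁ − T₂).
Cᵥ = 3R/2 = 12.47 J/(mol·K).
W = (0.729)(12.47)(431 − 973) = -4928 J.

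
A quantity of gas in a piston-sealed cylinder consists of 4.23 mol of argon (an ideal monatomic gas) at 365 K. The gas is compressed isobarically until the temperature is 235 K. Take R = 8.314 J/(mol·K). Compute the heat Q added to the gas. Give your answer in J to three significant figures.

Isobaric: W = nRΔT = (4.23)(8.314)(-130) = -4572 J.
ΔU = nCᵥΔT with Cᵥ = 3R/2: ΔU = (4.23)(12.47)(-130) = -6858 J.
Q = ΔU + W = -6858 − 4572 = -11430 J.

Q ≈ -11400 J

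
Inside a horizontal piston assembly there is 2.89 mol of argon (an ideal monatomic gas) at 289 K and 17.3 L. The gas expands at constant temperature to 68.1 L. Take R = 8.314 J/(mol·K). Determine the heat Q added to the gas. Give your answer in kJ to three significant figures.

Isothermal ⇒ ΔU = 0, so Q = W = nRT ln(V₂/V₁).
Q = (2.89)(8.314)(289) ln(68.1/17.3) = 6944 × 1.37 = 9515 J.

Q ≈ 9.52 kJ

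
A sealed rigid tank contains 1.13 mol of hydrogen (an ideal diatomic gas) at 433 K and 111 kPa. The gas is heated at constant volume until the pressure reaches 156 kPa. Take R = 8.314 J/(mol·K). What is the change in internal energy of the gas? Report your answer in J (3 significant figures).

Constant volume ⇒ W = 0, so Q = ΔU = nCᵥΔT with Cᵥ = 5R/2 = 20.79 J/(mol·K).
At constant V, T₂/T₁ = P₂/P₁ ⇒ ΔT = T₁(P₂/P₁ − 1) = 433·(156/111 − 1) = 175.5 K.
ΔU = (1.13)(20.79)(175.5) = 4123 J.

ΔU ≈ 4120 J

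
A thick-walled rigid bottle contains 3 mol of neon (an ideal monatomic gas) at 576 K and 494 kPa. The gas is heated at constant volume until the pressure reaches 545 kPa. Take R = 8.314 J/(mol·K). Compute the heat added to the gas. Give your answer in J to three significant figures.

Q ≈ 2220 J

Constant volume ⇒ W = 0, so Q = ΔU = nCᵥΔT with Cᵥ = 3R/2 = 12.47 J/(mol·K).
At constant V, T₂/T₁ = P₂/P₁ ⇒ ΔT = T₁(P₂/P₁ − 1) = 576·(545/494 − 1) = 59.47 K.
ΔU = (3)(12.47)(59.47) = 2225 J.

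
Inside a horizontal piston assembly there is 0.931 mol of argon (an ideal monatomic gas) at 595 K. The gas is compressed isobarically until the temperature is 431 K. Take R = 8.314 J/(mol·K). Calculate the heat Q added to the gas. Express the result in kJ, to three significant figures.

Isobaric: W = nRΔT = (0.931)(8.314)(-164) = -1269 J.
ΔU = nCᵥΔT with Cᵥ = 3R/2: ΔU = (0.931)(12.47)(-164) = -1904 J.
Q = ΔU + W = -1904 − 1269 = -3174 J.

Q ≈ -3.17 kJ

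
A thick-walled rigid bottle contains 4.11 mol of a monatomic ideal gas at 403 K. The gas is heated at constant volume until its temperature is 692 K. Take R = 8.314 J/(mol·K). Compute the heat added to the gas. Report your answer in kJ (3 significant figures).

Constant volume ⇒ W = 0, so Q = ΔU = nCᵥΔT with Cᵥ = 3R/2 = 12.47 J/(mol·K).
ΔU = (4.11)(12.47)(692 − 403) = 14813 J.

Q ≈ 14.8 kJ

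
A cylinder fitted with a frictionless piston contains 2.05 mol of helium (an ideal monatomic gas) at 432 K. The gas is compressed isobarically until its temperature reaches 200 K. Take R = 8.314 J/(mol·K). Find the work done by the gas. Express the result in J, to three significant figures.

Isobaric: W = P ΔV = nR ΔT.
W = (2.05)(8.314)(200 − 432) = -3954 J.

W ≈ -3950 J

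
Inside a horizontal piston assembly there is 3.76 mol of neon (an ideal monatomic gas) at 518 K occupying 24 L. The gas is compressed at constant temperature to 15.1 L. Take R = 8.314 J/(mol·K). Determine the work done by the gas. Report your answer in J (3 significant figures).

Isothermal: W = nRT ln(V₂/V₁).
W = (3.76)(8.314)(518) × ln(15.1/24)
  = 16193 × -0.4634
W_by_gas = -7503 J.

W ≈ -7500 J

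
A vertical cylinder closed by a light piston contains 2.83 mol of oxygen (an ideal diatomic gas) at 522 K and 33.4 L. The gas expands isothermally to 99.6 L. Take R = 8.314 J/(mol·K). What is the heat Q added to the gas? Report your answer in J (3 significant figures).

Q ≈ 13400 J

Isothermal ⇒ ΔU = 0, so Q = W = nRT ln(V₂/V₁).
Q = (2.83)(8.314)(522) ln(99.6/33.4) = 12282 × 1.093 = 13419 J.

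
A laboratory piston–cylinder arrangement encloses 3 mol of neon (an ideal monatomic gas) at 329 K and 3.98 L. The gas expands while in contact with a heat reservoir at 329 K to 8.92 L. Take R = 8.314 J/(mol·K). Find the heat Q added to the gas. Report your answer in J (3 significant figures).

Q ≈ 6620 J

Isothermal ⇒ ΔU = 0, so Q = W = nRT ln(V₂/V₁).
Q = (3)(8.314)(329) ln(8.92/3.98) = 8206 × 0.807 = 6622 J.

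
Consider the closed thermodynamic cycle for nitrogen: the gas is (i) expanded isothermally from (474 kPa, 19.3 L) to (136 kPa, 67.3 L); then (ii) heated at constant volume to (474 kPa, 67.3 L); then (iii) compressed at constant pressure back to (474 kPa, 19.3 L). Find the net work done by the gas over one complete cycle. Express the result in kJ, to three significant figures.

Leg (i): W = PᵢVᵢ ln(V_f/Vᵢ) = (9148) ln(67.3/19.3) = 11427 J.
Leg (ii): W = 0.
Leg (iii): W = PΔV = (474)(19.3 − 67.3) = -22752 J.
W_net = 11427 − 22752 = -11325 J.

W_net ≈ -11.3 kJ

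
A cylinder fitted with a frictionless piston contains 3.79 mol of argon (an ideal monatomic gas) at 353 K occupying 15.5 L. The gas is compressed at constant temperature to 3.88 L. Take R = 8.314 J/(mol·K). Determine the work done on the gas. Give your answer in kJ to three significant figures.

Isothermal: W = nRT ln(V₂/V₁).
W = (3.79)(8.314)(353) × ln(3.88/15.5)
  = 11123 × -1.385
W_by_gas = -15405 J; work on gas = −W_by = 15405 J.

W ≈ 15.4 kJ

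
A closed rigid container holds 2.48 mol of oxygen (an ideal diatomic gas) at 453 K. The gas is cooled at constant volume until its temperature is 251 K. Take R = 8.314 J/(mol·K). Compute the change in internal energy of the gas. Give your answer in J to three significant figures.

ΔU ≈ -10400 J

Constant volume ⇒ W = 0, so Q = ΔU = nCᵥΔT with Cᵥ = 5R/2 = 20.79 J/(mol·K).
ΔU = (2.48)(20.79)(251 − 453) = -10412 J.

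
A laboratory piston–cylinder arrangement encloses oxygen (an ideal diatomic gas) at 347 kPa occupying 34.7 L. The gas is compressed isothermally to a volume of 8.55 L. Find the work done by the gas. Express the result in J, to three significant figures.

Isothermal: W = nRT ln(V₂/V₁) = P₁V₁ ln(V₂/V₁).
P₁V₁ = (347 kPa)(34.7 L) = 12041 J.
W = 12041 × ln(8.55/34.7) = 12041 × -1.401
W_by_gas = -16867 J.

W ≈ -16900 J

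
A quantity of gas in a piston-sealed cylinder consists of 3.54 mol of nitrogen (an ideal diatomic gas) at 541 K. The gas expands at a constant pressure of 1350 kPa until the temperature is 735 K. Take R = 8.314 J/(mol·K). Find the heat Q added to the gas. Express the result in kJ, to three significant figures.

Isobaric: W = nRΔT = (3.54)(8.314)(194) = 5710 J.
ΔU = nCᵥΔT with Cᵥ = 5R/2: ΔU = (3.54)(20.79)(194) = 14274 J.
Q = ΔU + W = 14274 + 5710 = 19984 J.

Q ≈ 20.0 kJ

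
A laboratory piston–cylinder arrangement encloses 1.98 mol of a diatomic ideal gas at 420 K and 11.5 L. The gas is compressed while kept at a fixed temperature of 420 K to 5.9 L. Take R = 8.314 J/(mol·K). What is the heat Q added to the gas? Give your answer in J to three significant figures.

Isothermal ⇒ ΔU = 0, so Q = W = nRT ln(V₂/V₁).
Q = (1.98)(8.314)(420) ln(5.9/11.5) = 6914 × -0.6674 = -4614 J.

Q ≈ -4610 J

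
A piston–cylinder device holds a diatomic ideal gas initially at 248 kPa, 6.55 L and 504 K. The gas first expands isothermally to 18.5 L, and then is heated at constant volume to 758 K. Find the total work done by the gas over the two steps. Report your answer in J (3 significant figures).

Step 1 (isothermal): W = P₁V₁ ln(V₂/V₁) = (1624) ln(18.5/6.55) = 1687 J.
Step 2 (isochoric): W = 0 (constant volume).
W_total = 1687 + 0 = 1687 J.

W_total ≈ 1690 J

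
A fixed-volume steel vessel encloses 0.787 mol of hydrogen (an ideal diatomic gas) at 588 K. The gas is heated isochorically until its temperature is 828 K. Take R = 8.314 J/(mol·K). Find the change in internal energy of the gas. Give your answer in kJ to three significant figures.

ΔU ≈ 3.93 kJ

Constant volume ⇒ W = 0, so Q = ΔU = nCᵥΔT with Cᵥ = 5R/2 = 20.79 J/(mol·K).
ΔU = (0.787)(20.79)(828 − 588) = 3926 J.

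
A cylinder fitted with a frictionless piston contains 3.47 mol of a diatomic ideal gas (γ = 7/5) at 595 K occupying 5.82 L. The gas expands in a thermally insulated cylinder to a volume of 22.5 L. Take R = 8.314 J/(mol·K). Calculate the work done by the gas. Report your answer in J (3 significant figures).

W ≈ 17900 J

Adiabatic: TV^(γ−1) = const with γ = 7/5.
T₂ = T₁ (V₁/V₂)^(γ−1) = 595 × (5.82/22.5)^0.4 = 595 × 0.5822 = 346.4 K.
W_by = nCᵥ(T₁ − T₂) = (3.47)(20.79)(595 − 346.4) = 17928 J.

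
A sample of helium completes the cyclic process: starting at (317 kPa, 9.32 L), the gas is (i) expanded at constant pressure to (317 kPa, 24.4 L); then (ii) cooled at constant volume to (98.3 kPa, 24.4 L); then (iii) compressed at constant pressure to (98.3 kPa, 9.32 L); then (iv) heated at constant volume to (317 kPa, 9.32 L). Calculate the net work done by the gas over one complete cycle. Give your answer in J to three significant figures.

W_net ≈ 3300 J

Constant-volume legs do no work.
W(i) = (317)(24.4 − 9.32) = 4780 J; W(iii) = (98.3)(9.32 − 24.4) = -1482 J.
W_net = 4780 − 1482 = 3298 J (the clockwise enclosed area).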